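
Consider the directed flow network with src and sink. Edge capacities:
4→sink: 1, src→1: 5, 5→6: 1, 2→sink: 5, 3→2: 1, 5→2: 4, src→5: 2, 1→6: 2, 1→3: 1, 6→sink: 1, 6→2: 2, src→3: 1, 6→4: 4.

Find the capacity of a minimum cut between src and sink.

Max flow = 5 (via 5 augmenting paths).
In the residual at optimum, the set reachable from src is {1, 3, src}.
Cut edges: src→5 (cap 2), 1→6 (cap 2), 3→2 (cap 1). Sum = 5.

5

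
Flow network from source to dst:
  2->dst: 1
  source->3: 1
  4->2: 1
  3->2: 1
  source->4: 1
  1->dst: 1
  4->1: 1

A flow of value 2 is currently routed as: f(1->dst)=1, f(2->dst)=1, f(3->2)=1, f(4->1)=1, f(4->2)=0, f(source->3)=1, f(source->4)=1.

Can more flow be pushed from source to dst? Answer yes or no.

Residual reachable from source: {source}; dst is not reachable.
Saturated cut: source->3, source->4 with total capacity 2 = current flow value. Flow is maximum.

No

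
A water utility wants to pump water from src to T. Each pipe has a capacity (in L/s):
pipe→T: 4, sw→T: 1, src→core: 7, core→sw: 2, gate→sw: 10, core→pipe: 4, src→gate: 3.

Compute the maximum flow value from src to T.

Augment src→gate→sw→T: bottleneck 1. Total 1.
Augment src→core→pipe→T: bottleneck 4. Total 5.
No augmenting path remains in the residual graph.

5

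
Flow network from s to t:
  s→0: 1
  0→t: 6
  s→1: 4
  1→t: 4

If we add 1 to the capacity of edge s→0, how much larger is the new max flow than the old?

1

Original max flow = 5.
After raising cap(s→0), augmenting paths through that edge carry 1 more unit.
New max flow = 6. Increase = 1.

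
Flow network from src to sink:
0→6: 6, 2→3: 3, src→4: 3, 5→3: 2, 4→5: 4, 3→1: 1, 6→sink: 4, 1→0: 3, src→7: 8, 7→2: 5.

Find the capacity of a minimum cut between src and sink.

Max flow = 1 (via 1 augmenting path).
In the residual at optimum, the set reachable from src is {2, 3, 4, 5, 7, src}.
Cut edges: 3→1 (cap 1). Sum = 1.

1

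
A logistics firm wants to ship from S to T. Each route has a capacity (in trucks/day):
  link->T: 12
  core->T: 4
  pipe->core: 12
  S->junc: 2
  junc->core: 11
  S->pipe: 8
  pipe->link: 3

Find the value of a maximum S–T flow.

7

Augment S->pipe->link->T: bottleneck 3. Total 3.
Augment S->pipe->core->T: bottleneck 4. Total 7.
No augmenting path remains in the residual graph.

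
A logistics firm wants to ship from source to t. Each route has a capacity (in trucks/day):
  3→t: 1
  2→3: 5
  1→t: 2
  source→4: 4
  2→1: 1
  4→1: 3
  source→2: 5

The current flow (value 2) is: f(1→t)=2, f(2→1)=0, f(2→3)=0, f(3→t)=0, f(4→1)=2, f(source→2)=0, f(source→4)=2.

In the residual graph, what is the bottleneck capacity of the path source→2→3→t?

Residual capacities along the path: source→2: 5, 2→3: 5, 3→t: 1.
Minimum is 1.

1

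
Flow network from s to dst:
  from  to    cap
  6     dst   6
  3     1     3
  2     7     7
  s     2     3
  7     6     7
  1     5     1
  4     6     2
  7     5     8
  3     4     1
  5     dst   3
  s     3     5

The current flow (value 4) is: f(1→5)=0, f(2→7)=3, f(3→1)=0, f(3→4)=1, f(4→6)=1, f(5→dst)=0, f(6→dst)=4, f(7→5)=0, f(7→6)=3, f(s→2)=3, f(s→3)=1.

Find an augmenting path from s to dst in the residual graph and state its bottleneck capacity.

s→3→1→5→dst, bottleneck 1

Residual along s→3→1→5→dst: s→3: 4, 3→1: 3, 1→5: 1, 5→dst: 3.
Bottleneck = min = 1.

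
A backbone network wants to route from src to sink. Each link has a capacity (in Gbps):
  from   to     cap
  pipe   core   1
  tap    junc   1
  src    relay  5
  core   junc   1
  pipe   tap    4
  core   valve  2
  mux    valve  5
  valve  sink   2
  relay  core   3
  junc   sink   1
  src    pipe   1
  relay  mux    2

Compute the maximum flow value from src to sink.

Augment src→pipe→tap→junc→sink: bottleneck 1. Total 1.
Augment src→relay→core→valve→sink: bottleneck 2. Total 3.
No augmenting path remains in the residual graph.

3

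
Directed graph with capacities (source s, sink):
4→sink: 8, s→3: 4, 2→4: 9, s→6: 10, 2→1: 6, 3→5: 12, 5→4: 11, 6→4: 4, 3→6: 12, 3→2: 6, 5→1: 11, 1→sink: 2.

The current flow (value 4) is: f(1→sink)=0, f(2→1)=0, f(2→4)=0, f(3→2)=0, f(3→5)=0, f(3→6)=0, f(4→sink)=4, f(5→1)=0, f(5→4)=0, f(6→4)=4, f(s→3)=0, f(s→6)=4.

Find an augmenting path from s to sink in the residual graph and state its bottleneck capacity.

s→3→5→1→sink, bottleneck 2

Residual along s→3→5→1→sink: s→3: 4, 3→5: 12, 5→1: 11, 1→sink: 2.
Bottleneck = min = 2.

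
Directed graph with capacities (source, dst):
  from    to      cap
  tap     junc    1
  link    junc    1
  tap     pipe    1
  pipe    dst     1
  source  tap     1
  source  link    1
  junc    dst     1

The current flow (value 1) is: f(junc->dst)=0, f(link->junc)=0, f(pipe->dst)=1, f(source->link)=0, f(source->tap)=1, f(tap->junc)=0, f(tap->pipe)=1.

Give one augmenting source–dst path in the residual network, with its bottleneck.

source->link->junc->dst, bottleneck 1

Residual along source->link->junc->dst: source->link: 1, link->junc: 1, junc->dst: 1.
Bottleneck = min = 1.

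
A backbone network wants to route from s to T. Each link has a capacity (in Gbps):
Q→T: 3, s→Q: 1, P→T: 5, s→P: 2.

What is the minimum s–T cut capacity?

3

Max flow = 3 (via 2 augmenting paths).
In the residual at optimum, the set reachable from s is {s}.
Cut edges: s→Q (cap 1), s→P (cap 2). Sum = 3.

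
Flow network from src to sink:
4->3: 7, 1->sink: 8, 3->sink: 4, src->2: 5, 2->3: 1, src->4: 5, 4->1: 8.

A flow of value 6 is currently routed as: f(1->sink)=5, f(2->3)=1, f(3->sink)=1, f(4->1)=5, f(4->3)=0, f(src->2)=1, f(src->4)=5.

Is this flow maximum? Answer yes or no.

Residual reachable from src: {2, src}; sink is not reachable.
Saturated cut: src->4, 2->3 with total capacity 6 = current flow value. Flow is maximum.

Yes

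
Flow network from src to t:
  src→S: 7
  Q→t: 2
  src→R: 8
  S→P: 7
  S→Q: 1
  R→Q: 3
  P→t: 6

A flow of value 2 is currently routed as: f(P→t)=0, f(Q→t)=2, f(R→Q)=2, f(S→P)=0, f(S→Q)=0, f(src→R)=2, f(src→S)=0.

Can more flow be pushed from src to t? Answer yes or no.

Residual path src→S→P→t has bottleneck 6 > 0.
Pushing 6 along it raises the flow to 8, so the given flow is not maximum.

Yes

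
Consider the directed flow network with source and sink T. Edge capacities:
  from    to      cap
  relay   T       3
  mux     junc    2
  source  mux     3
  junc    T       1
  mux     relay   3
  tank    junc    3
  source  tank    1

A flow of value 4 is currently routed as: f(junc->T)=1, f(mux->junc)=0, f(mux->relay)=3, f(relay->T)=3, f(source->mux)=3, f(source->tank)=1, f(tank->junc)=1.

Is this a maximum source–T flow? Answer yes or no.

Yes

Residual reachable from source: {source}; T is not reachable.
Saturated cut: source->tank, source->mux with total capacity 4 = current flow value. Flow is maximum.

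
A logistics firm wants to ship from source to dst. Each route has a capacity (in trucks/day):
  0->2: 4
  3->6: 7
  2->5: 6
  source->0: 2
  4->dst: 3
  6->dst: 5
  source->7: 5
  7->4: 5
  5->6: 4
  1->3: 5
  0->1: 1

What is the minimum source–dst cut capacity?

5

Max flow = 5 (via 3 augmenting paths).
In the residual at optimum, the set reachable from source is {4, 7, source}.
Cut edges: source->0 (cap 2), 4->dst (cap 3). Sum = 5.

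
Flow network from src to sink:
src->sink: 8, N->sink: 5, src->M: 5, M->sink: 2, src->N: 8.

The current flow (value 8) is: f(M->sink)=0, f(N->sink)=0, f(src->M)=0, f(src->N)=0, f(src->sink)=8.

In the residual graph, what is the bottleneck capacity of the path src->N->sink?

5

Residual capacities along the path: src->N: 8, N->sink: 5.
Minimum is 5.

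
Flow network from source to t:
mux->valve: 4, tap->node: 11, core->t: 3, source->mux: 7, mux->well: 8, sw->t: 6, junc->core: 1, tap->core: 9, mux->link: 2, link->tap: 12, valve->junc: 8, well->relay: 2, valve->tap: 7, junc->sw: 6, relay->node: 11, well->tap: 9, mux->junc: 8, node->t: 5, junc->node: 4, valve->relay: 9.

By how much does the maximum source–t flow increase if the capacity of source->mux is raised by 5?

Original max flow = 7.
After raising cap(source->mux), augmenting paths through that edge carry 5 more units.
New max flow = 12. Increase = 5.

5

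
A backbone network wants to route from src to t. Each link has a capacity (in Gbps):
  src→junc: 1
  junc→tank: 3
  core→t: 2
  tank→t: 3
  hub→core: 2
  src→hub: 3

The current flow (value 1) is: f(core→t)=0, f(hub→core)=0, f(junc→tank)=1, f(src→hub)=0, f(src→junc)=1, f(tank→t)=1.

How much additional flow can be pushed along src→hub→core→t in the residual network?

Residual capacities along the path: src→hub: 3, hub→core: 2, core→t: 2.
Minimum is 2.

2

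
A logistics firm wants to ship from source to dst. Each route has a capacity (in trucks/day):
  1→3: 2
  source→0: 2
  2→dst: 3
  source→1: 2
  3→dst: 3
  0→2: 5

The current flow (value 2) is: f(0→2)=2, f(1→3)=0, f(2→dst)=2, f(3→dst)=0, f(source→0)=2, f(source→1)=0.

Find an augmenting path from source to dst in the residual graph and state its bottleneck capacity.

source→1→3→dst, bottleneck 2

Residual along source→1→3→dst: source→1: 2, 1→3: 2, 3→dst: 3.
Bottleneck = min = 2.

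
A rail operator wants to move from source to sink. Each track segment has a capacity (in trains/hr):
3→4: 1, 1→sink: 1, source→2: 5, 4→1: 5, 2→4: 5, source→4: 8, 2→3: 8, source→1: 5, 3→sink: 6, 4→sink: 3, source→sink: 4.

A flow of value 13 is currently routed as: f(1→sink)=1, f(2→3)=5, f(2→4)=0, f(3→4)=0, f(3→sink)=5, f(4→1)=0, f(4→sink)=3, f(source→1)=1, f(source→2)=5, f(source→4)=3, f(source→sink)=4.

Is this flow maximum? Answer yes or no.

Residual reachable from source: {1, 4, source}; sink is not reachable.
Saturated cut: source→2, source→sink, 4→sink, 1→sink with total capacity 13 = current flow value. Flow is maximum.

Yes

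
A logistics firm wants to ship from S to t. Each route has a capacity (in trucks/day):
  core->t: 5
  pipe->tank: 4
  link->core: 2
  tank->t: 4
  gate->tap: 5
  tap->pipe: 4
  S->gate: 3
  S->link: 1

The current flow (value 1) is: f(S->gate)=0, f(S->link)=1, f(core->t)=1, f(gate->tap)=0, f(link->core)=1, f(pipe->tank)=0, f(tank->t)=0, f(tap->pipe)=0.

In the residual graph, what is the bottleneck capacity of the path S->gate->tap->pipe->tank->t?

Residual capacities along the path: S->gate: 3, gate->tap: 5, tap->pipe: 4, pipe->tank: 4, tank->t: 4.
Minimum is 3.

3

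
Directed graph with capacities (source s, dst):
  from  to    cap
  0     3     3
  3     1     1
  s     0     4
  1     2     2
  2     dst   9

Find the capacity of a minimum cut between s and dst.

Max flow = 1 (via 1 augmenting path).
In the residual at optimum, the set reachable from s is {0, 3, s}.
Cut edges: 3->1 (cap 1). Sum = 1.

1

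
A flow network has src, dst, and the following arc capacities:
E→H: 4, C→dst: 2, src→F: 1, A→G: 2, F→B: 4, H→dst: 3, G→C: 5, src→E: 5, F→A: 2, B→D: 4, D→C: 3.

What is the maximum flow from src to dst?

Augment src→E→H→dst: bottleneck 3. Total 3.
Augment src→F→B→D→C→dst: bottleneck 1. Total 4.
No augmenting path remains in the residual graph.

4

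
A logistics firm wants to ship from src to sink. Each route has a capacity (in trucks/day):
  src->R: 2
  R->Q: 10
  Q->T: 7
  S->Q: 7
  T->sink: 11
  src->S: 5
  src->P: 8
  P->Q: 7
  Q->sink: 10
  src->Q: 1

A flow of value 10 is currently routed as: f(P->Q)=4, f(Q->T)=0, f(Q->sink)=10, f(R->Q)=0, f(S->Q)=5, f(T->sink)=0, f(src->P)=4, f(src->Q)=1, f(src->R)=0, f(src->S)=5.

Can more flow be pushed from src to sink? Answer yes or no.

Residual path src->P->Q->T->sink has bottleneck 3 > 0.
Pushing 3 along it raises the flow to 13, so the given flow is not maximum.

Yes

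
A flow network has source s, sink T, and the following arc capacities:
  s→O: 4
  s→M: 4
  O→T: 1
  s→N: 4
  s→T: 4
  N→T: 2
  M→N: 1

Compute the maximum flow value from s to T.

7

Augment s→T: bottleneck 4. Total 4.
Augment s→O→T: bottleneck 1. Total 5.
Augment s→N→T: bottleneck 2. Total 7.
No augmenting path remains in the residual graph.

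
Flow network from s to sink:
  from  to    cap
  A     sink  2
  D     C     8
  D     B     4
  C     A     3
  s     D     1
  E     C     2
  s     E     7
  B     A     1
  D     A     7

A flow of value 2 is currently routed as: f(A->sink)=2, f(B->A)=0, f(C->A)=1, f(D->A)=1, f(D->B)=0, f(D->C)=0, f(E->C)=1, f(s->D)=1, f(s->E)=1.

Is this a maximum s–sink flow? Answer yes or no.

Residual reachable from s: {A, B, C, D, E, s}; sink is not reachable.
Saturated cut: A->sink with total capacity 2 = current flow value. Flow is maximum.

Yes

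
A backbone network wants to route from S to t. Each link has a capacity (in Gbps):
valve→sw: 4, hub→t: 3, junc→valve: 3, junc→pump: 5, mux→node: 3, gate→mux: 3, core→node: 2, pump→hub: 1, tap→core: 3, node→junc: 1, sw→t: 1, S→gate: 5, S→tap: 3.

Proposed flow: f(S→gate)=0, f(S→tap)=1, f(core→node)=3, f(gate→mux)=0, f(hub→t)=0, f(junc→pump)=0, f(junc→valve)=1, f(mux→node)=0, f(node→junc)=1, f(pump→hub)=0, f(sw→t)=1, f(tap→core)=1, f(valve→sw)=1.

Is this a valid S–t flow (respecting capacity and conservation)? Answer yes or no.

No

Capacity violated on core→node: flow 3 > capacity 2.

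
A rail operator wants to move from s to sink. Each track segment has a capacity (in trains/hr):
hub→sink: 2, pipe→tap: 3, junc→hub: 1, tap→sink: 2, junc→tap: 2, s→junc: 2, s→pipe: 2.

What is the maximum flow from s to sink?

3

Augment s→junc→hub→sink: bottleneck 1. Total 1.
Augment s→junc→tap→sink: bottleneck 1. Total 2.
Augment s→pipe→tap→sink: bottleneck 1. Total 3.
No augmenting path remains in the residual graph.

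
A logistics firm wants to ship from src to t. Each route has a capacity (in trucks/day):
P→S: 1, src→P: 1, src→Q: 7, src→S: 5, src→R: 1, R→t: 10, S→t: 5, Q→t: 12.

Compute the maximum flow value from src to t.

13

Augment src→R→t: bottleneck 1. Total 1.
Augment src→Q→t: bottleneck 7. Total 8.
Augment src→S→t: bottleneck 5. Total 13.
No augmenting path remains in the residual graph.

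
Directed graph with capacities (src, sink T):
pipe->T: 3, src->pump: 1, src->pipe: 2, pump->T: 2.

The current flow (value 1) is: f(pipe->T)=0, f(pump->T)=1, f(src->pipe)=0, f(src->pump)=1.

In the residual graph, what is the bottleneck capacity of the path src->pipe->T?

Residual capacities along the path: src->pipe: 2, pipe->T: 3.
Minimum is 2.

2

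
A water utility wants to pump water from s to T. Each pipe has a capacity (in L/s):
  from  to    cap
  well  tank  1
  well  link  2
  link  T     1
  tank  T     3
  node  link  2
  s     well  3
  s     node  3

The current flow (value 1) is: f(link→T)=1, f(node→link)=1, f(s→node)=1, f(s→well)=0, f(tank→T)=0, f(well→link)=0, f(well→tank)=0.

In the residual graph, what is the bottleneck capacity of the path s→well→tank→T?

Residual capacities along the path: s→well: 3, well→tank: 1, tank→T: 3.
Minimum is 1.

1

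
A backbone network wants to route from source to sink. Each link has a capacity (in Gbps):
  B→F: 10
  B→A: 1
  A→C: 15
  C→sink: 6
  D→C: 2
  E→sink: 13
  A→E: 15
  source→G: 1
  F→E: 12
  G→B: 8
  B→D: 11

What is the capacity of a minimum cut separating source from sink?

1

Max flow = 1 (via 1 augmenting path).
In the residual at optimum, the set reachable from source is {source}.
Cut edges: source→G (cap 1). Sum = 1.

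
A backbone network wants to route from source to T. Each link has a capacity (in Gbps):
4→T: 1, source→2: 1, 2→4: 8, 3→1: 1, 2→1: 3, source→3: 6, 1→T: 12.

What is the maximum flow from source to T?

Augment source→3→1→T: bottleneck 1. Total 1.
Augment source→2→1→T: bottleneck 1. Total 2.
No augmenting path remains in the residual graph.

2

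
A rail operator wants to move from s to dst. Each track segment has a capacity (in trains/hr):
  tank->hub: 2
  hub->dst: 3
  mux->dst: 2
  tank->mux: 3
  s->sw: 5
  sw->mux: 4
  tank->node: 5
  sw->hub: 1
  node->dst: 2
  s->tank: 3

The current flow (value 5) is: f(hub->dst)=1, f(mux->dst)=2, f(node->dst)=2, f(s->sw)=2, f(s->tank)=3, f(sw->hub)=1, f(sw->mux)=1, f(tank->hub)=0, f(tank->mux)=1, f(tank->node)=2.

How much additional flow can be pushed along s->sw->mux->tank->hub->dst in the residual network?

Residual capacities along the path: s->sw: 3, sw->mux: 3, mux->tank: 1, tank->hub: 2, hub->dst: 2.
Minimum is 1.

1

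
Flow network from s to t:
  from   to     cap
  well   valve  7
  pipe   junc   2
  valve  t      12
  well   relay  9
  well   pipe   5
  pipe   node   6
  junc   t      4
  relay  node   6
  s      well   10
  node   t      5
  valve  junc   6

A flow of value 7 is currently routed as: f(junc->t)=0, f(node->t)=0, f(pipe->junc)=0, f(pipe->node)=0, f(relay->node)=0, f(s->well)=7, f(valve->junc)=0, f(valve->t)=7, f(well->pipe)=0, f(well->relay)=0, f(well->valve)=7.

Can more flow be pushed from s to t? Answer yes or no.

Yes

Residual path s->well->relay->node->t has bottleneck 3 > 0.
Pushing 3 along it raises the flow to 10, so the given flow is not maximum.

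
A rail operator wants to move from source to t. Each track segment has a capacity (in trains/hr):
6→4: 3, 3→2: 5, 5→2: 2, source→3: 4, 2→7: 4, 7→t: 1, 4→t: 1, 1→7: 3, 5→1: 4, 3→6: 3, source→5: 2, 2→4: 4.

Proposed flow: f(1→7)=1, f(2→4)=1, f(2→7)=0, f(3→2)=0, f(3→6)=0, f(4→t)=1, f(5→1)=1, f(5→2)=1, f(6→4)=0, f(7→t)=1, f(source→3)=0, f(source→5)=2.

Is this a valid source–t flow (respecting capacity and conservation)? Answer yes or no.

Every edge has 0 ≤ f(e) ≤ cap(e).
At each intermediate node, inflow equals outflow.

Yes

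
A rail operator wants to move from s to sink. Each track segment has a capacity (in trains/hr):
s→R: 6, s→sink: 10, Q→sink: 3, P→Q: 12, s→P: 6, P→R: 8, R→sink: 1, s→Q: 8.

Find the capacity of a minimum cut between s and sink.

Max flow = 14 (via 3 augmenting paths).
In the residual at optimum, the set reachable from s is {P, Q, R, s}.
Cut edges: s→sink (cap 10), R→sink (cap 1), Q→sink (cap 3). Sum = 14.

14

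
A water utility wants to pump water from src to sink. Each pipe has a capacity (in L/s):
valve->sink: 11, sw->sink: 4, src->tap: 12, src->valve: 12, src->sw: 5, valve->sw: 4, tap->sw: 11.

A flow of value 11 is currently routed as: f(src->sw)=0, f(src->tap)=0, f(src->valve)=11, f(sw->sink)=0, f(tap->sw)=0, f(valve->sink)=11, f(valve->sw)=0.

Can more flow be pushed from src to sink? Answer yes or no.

Yes

Residual path src->sw->sink has bottleneck 4 > 0.
Pushing 4 along it raises the flow to 15, so the given flow is not maximum.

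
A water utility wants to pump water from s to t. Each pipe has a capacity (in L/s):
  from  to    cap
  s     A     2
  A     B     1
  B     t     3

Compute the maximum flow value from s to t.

Augment s->A->B->t: bottleneck 1. Total 1.
No augmenting path remains in the residual graph.

1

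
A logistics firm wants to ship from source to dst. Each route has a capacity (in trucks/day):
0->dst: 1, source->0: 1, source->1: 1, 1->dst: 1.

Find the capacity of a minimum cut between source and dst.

Max flow = 2 (via 2 augmenting paths).
In the residual at optimum, the set reachable from source is {source}.
Cut edges: source->0 (cap 1), source->1 (cap 1). Sum = 2.

2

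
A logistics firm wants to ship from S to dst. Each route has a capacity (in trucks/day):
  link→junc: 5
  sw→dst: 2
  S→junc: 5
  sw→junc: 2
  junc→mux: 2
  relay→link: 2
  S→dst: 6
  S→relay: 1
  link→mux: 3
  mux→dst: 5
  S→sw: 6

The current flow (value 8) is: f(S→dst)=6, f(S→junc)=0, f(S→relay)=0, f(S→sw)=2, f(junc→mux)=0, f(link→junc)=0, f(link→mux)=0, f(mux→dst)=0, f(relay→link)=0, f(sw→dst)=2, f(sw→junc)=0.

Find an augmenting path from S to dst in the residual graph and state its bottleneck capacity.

Residual along S→junc→mux→dst: S→junc: 5, junc→mux: 2, mux→dst: 5.
Bottleneck = min = 2.

S→junc→mux→dst, bottleneck 2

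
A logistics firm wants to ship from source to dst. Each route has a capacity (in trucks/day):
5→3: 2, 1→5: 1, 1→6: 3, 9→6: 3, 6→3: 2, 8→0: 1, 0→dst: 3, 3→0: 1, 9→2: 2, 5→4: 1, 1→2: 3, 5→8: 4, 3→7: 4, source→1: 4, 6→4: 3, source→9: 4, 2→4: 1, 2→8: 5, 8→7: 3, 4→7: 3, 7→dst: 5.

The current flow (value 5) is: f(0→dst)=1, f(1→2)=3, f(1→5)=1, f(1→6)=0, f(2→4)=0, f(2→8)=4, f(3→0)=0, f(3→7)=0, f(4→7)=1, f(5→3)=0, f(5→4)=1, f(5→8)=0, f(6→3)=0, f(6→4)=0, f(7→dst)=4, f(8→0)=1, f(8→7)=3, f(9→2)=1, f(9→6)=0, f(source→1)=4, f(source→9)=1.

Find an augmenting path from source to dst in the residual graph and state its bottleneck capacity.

source→9→2→4→7→dst, bottleneck 1

Residual along source→9→2→4→7→dst: source→9: 3, 9→2: 1, 2→4: 1, 4→7: 2, 7→dst: 1.
Bottleneck = min = 1.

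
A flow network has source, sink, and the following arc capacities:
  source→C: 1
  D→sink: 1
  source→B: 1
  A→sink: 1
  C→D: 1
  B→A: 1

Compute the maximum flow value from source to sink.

Augment source→B→A→sink: bottleneck 1. Total 1.
Augment source→C→D→sink: bottleneck 1. Total 2.
No augmenting path remains in the residual graph.

2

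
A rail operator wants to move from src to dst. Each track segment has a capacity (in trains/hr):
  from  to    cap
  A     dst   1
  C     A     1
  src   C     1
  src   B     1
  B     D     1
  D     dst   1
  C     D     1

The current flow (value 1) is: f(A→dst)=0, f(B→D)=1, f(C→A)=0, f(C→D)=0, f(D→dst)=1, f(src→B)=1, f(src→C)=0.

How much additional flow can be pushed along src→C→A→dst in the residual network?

Residual capacities along the path: src→C: 1, C→A: 1, A→dst: 1.
Minimum is 1.

1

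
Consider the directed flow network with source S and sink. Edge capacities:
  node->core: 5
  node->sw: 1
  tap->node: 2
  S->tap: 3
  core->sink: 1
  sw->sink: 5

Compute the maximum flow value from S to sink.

2

Augment S->tap->node->sw->sink: bottleneck 1. Total 1.
Augment S->tap->node->core->sink: bottleneck 1. Total 2.
No augmenting path remains in the residual graph.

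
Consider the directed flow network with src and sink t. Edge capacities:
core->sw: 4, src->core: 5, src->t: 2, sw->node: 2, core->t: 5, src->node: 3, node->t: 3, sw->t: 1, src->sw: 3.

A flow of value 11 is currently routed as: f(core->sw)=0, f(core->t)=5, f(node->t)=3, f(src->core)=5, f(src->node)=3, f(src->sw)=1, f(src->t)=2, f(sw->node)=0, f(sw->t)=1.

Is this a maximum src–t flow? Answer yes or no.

Residual reachable from src: {node, src, sw}; t is not reachable.
Saturated cut: src->core, src->t, sw->t, node->t with total capacity 11 = current flow value. Flow is maximum.

Yes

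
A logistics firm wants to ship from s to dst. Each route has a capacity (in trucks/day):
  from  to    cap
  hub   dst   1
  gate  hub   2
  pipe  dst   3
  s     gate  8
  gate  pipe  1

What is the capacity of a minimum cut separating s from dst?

Max flow = 2 (via 2 augmenting paths).
In the residual at optimum, the set reachable from s is {gate, hub, s}.
Cut edges: gate->pipe (cap 1), hub->dst (cap 1). Sum = 2.

2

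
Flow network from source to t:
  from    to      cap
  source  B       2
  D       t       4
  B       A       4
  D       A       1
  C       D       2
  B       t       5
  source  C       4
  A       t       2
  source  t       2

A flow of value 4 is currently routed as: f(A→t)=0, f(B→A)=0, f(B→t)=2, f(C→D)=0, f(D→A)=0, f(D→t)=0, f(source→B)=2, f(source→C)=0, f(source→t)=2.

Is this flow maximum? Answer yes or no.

Residual path source→C→D→t has bottleneck 2 > 0.
Pushing 2 along it raises the flow to 6, so the given flow is not maximum.

No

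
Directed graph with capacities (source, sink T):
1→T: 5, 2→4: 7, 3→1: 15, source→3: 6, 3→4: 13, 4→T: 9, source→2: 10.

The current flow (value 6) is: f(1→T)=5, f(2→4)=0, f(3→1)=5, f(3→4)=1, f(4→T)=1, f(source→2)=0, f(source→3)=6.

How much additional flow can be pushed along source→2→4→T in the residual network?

Residual capacities along the path: source→2: 10, 2→4: 7, 4→T: 8.
Minimum is 7.

7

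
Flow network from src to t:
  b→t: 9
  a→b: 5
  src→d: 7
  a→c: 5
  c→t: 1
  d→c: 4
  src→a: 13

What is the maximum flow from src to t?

Augment src→d→c→t: bottleneck 1. Total 1.
Augment src→a→b→t: bottleneck 5. Total 6.
No augmenting path remains in the residual graph.

6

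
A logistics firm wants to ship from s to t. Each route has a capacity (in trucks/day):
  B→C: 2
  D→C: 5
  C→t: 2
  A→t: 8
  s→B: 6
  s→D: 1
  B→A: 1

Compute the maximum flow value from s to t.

Augment s→D→C→t: bottleneck 1. Total 1.
Augment s→B→C→t: bottleneck 1. Total 2.
Augment s→B→A→t: bottleneck 1. Total 3.
No augmenting path remains in the residual graph.

3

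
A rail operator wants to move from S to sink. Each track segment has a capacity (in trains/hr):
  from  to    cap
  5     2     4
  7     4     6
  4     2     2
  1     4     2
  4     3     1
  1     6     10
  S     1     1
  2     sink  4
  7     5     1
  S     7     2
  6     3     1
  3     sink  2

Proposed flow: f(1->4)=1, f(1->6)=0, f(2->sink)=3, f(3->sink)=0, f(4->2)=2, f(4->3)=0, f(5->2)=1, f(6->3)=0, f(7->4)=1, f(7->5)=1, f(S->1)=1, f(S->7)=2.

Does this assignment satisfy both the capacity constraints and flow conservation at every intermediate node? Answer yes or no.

Every edge has 0 ≤ f(e) ≤ cap(e).
At each intermediate node, inflow equals outflow.

Yes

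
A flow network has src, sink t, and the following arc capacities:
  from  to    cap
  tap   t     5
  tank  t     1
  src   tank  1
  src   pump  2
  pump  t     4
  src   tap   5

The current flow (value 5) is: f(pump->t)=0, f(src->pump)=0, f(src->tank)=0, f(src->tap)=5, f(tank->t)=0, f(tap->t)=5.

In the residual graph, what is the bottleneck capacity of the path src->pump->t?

2

Residual capacities along the path: src->pump: 2, pump->t: 4.
Minimum is 2.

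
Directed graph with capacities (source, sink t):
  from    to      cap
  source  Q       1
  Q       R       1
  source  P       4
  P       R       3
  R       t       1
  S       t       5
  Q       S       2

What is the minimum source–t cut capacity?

2

Max flow = 2 (via 2 augmenting paths).
In the residual at optimum, the set reachable from source is {P, R, source}.
Cut edges: source->Q (cap 1), R->t (cap 1). Sum = 2.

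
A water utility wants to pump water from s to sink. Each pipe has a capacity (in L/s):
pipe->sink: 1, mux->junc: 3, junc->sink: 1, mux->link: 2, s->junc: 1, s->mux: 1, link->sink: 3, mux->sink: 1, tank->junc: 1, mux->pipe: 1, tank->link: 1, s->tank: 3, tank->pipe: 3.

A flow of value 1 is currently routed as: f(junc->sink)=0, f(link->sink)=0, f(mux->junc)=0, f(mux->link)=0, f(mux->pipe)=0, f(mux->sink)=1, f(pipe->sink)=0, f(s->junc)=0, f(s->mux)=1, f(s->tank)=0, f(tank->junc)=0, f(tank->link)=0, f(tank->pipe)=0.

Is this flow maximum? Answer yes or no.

No

Residual path s->junc->sink has bottleneck 1 > 0.
Pushing 1 along it raises the flow to 2, so the given flow is not maximum.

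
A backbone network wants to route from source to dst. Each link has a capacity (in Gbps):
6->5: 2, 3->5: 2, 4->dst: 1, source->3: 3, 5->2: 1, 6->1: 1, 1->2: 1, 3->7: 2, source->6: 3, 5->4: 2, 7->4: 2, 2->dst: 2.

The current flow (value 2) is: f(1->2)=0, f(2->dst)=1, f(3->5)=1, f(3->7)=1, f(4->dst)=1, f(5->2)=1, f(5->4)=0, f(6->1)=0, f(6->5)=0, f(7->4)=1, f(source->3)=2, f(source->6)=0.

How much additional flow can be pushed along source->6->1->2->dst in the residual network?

1

Residual capacities along the path: source->6: 3, 6->1: 1, 1->2: 1, 2->dst: 1.
Minimum is 1.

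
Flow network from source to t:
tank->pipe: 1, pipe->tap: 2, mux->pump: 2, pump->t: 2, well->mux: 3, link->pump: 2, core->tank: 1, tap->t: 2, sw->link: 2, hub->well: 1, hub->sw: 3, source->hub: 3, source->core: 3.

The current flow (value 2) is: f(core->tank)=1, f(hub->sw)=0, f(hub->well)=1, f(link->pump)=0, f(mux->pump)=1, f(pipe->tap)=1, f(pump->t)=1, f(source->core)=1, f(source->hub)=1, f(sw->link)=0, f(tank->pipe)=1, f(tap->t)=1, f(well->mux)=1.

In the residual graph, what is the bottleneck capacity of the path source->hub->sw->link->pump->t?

1

Residual capacities along the path: source->hub: 2, hub->sw: 3, sw->link: 2, link->pump: 2, pump->t: 1.
Minimum is 1.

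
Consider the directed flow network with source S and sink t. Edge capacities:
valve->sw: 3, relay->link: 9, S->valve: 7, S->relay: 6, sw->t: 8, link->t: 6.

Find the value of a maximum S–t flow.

9

Augment S->valve->sw->t: bottleneck 3. Total 3.
Augment S->relay->link->t: bottleneck 6. Total 9.
No augmenting path remains in the residual graph.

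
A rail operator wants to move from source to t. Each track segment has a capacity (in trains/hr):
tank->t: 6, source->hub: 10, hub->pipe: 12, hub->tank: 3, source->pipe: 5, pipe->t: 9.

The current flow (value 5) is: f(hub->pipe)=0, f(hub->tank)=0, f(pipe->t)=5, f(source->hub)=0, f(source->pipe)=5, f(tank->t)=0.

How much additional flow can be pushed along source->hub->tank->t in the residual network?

Residual capacities along the path: source->hub: 10, hub->tank: 3, tank->t: 6.
Minimum is 3.

3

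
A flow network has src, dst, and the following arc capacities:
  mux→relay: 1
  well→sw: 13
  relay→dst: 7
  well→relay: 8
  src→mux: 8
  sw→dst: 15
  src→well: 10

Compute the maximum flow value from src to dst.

11

Augment src→well→sw→dst: bottleneck 10. Total 10.
Augment src→mux→relay→dst: bottleneck 1. Total 11.
No augmenting path remains in the residual graph.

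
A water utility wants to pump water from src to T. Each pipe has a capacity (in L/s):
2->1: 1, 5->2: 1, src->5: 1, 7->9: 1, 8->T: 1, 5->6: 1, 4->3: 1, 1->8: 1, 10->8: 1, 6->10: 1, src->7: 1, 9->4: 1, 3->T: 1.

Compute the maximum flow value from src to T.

2

Augment src->5->2->1->8->T: bottleneck 1. Total 1.
Augment src->7->9->4->3->T: bottleneck 1. Total 2.
No augmenting path remains in the residual graph.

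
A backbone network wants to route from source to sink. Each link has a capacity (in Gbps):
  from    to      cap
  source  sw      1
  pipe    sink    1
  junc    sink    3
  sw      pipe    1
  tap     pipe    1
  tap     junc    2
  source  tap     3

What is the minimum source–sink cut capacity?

3

Max flow = 3 (via 2 augmenting paths).
In the residual at optimum, the set reachable from source is {pipe, source, sw, tap}.
Cut edges: tap→junc (cap 2), pipe→sink (cap 1). Sum = 3.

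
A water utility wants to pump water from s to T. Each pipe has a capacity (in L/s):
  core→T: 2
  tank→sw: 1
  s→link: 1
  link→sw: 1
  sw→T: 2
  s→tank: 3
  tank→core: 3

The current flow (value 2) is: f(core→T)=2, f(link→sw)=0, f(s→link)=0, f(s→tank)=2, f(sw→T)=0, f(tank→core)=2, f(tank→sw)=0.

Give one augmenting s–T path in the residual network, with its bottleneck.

s→tank→sw→T, bottleneck 1

Residual along s→tank→sw→T: s→tank: 1, tank→sw: 1, sw→T: 2.
Bottleneck = min = 1.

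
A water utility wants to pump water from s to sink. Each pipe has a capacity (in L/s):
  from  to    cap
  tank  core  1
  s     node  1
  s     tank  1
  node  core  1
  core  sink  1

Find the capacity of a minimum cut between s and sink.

1

Max flow = 1 (via 1 augmenting path).
In the residual at optimum, the set reachable from s is {core, node, s, tank}.
Cut edges: core→sink (cap 1). Sum = 1.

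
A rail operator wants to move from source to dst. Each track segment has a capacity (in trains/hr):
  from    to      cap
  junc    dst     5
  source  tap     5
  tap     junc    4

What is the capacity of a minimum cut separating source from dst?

Max flow = 4 (via 1 augmenting path).
In the residual at optimum, the set reachable from source is {source, tap}.
Cut edges: tap->junc (cap 4). Sum = 4.

4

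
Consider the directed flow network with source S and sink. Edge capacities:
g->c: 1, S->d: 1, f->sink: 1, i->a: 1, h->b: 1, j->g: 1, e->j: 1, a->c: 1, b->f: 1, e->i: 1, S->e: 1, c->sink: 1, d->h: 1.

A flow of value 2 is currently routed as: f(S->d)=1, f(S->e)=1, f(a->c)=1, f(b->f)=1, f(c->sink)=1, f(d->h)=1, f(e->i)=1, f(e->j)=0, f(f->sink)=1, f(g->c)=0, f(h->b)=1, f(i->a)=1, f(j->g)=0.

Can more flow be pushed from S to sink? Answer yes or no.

Residual reachable from S: {S}; sink is not reachable.
Saturated cut: S->d, S->e with total capacity 2 = current flow value. Flow is maximum.

No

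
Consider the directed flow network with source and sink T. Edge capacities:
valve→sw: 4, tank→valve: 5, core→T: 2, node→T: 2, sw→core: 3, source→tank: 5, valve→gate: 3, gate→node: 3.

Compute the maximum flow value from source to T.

Augment source→tank→valve→sw→core→T: bottleneck 2. Total 2.
Augment source→tank→valve→gate→node→T: bottleneck 2. Total 4.
No augmenting path remains in the residual graph.

4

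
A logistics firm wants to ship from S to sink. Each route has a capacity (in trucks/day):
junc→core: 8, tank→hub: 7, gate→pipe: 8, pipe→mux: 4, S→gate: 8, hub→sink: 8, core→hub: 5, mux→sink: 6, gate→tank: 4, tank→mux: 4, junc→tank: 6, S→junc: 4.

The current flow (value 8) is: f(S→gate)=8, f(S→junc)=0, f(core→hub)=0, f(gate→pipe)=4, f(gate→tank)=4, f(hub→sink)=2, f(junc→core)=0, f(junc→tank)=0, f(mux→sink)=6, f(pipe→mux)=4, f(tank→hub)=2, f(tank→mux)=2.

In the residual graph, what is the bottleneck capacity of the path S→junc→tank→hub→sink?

4

Residual capacities along the path: S→junc: 4, junc→tank: 6, tank→hub: 5, hub→sink: 6.
Minimum is 4.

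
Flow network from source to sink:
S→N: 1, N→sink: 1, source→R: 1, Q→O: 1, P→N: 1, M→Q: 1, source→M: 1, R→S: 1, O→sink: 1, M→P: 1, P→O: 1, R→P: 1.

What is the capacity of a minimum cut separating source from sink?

2

Max flow = 2 (via 2 augmenting paths).
In the residual at optimum, the set reachable from source is {source}.
Cut edges: source→M (cap 1), source→R (cap 1). Sum = 2.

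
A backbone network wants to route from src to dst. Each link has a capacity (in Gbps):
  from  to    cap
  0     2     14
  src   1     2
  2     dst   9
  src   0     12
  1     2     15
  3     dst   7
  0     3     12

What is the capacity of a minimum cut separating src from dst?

14

Max flow = 14 (via 3 augmenting paths).
In the residual at optimum, the set reachable from src is {src}.
Cut edges: src->1 (cap 2), src->0 (cap 12). Sum = 14.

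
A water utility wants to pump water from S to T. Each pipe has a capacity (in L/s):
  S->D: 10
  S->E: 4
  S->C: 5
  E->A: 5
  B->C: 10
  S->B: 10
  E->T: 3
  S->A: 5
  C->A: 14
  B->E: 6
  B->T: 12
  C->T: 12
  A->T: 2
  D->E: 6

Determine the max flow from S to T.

Augment S->B->T: bottleneck 10. Total 10.
Augment S->C->T: bottleneck 5. Total 15.
Augment S->E->T: bottleneck 3. Total 18.
Augment S->A->T: bottleneck 2. Total 20.
No augmenting path remains in the residual graph.

20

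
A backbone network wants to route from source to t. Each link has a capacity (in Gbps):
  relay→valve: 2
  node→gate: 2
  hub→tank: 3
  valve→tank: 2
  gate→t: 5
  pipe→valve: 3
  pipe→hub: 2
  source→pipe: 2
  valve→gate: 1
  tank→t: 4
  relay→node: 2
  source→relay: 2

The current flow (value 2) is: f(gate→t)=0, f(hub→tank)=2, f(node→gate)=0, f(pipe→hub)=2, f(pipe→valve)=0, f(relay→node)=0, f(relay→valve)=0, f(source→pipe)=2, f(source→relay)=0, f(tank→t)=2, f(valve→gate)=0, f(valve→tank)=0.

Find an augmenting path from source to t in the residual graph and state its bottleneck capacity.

source→relay→valve→tank→t, bottleneck 2

Residual along source→relay→valve→tank→t: source→relay: 2, relay→valve: 2, valve→tank: 2, tank→t: 2.
Bottleneck = min = 2.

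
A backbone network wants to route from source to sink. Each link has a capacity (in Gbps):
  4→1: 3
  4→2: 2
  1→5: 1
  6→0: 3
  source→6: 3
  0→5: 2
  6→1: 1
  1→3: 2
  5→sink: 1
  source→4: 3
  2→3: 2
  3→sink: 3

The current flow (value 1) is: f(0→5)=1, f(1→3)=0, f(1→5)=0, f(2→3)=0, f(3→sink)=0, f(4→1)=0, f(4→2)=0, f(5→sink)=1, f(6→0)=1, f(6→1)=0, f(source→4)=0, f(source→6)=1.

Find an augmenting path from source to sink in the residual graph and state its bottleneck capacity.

Residual along source→6→1→3→sink: source→6: 2, 6→1: 1, 1→3: 2, 3→sink: 3.
Bottleneck = min = 1.

source→6→1→3→sink, bottleneck 1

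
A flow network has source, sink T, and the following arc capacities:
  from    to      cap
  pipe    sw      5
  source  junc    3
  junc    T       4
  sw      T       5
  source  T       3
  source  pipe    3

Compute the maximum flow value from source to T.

9

Augment source→T: bottleneck 3. Total 3.
Augment source→junc→T: bottleneck 3. Total 6.
Augment source→pipe→sw→T: bottleneck 3. Total 9.
No augmenting path remains in the residual graph.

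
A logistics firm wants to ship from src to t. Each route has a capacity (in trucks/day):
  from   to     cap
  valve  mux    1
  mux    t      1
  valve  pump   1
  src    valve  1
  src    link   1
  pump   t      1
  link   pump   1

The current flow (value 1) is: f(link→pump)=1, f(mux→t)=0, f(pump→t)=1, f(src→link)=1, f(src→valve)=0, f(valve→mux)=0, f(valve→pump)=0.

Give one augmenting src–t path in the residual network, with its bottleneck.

Residual along src→valve→mux→t: src→valve: 1, valve→mux: 1, mux→t: 1.
Bottleneck = min = 1.

src→valve→mux→t, bottleneck 1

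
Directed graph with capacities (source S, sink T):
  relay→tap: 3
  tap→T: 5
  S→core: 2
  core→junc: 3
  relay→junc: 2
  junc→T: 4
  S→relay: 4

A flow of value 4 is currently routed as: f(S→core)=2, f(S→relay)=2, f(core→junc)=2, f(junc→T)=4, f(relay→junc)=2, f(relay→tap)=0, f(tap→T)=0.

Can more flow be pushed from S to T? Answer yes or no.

Residual path S→relay→tap→T has bottleneck 2 > 0.
Pushing 2 along it raises the flow to 6, so the given flow is not maximum.

Yes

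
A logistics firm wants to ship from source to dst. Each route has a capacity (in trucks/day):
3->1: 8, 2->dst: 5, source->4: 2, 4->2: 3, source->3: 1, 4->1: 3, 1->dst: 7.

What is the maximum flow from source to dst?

3

Augment source->3->1->dst: bottleneck 1. Total 1.
Augment source->4->1->dst: bottleneck 2. Total 3.
No augmenting path remains in the residual graph.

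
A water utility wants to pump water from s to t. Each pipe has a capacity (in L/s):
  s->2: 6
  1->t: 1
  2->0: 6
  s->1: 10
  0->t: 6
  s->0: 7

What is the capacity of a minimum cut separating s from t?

Max flow = 7 (via 2 augmenting paths).
In the residual at optimum, the set reachable from s is {0, 1, 2, s}.
Cut edges: 1->t (cap 1), 0->t (cap 6). Sum = 7.

7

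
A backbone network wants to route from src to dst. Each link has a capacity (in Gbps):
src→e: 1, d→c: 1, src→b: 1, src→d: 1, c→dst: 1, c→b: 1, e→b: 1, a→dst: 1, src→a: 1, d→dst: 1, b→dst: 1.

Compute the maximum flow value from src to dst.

3

Augment src→d→dst: bottleneck 1. Total 1.
Augment src→a→dst: bottleneck 1. Total 2.
Augment src→b→dst: bottleneck 1. Total 3.
No augmenting path remains in the residual graph.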